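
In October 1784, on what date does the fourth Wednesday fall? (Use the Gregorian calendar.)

October 27, 1784

October 1, 1784 is a Friday.
The first Wednesday is therefore October 6 (5 days later).
The fourth Wednesday is 6 + 3×7 = October 27.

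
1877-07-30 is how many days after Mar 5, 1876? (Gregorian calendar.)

Mar 5, 1876 → Mar 5, 1877: 365 days.
Mar 5, 1877 → Apr 5, 1877: 31 days (March has 31).
Apr 5, 1877 → May 5, 1877: 30 days (April has 30).
May 5, 1877 → Jun 5, 1877: 31 days (May has 31).
Jun 5, 1877 → Jul 5, 1877: 30 days (June has 30).
Jul 5, 1877 → Jul 30, 1877: 25 days.
Total: 512 days.

512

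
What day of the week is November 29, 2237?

Wednesday

Doomsday rule: the anchor day for the 2200s is Friday. For year 37: 37÷12 = 3 r 1, and 1÷4 = 0, so 3+1+0 = 4.
Friday + 4 ≡ Tuesday — that's 2237's doomsday.
In November the doomsday date is Nov 7.
Nov 29 is 22 days after Nov 7; 22 mod 7 = 1, so Tuesday + 1 = Wednesday.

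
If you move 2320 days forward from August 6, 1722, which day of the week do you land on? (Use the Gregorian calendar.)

Aug 6, 1722 is a Thursday.
2320 mod 7 = 3, so 2320 days after a Thursday is Thursday + 3 = Sunday.

Sunday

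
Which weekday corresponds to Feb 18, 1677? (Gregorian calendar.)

Doomsday rule: the anchor day for the 1600s is Tuesday. For year 77: 77÷12 = 6 r 5, and 5÷4 = 1, so 6+5+1 = 12.
Tuesday + 12 ≡ Sunday — that's 1677's doomsday.
In February the doomsday date is Feb 28 (1677 is not a leap year).
Feb 18 is 10 days before Feb 28; 10 mod 7 = 3, so Sunday − 3 = Thursday.

Thursday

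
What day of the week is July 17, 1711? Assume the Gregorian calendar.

Friday

Doomsday rule: the anchor day for the 1700s is Sunday. For year 11: 11÷12 = 0 r 11, and 11÷4 = 2, so 0+11+2 = 13.
Sunday + 13 ≡ Saturday — that's 1711's doomsday.
In July the doomsday date is Jul 11.
Jul 17 is 6 days after Jul 11; 6 mod 7 = 6, so Saturday + 6 = Friday.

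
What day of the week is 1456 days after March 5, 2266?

Mar 5, 2266 is a Monday.
1456 mod 7 = 0, so 1456 days after a Monday is Monday + 0 = Monday.

Monday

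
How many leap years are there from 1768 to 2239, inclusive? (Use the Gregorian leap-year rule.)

114

Multiples of 4 in [1768,2239]: 118.
Of those, multiples of 100: 5 (not leap unless ÷400).
Multiples of 400: 1.
Leap years = 118 − 5 + 1 = 114.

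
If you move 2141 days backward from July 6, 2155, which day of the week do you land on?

First find the weekday of Jul 6, 2155. Doomsday rule: the anchor day for the 2100s is Sunday. For year 55: 55÷12 = 4 r 7, and 7÷4 = 1, so 4+7+1 = 12.
Sunday + 12 ≡ Friday — that's 2155's doomsday.
In July the doomsday date is Jul 11.
Jul 6 is 5 days before Jul 11; 5 mod 7 = 5, so Friday − 5 = Sunday.
2141 mod 7 = 6, so 2141 days before a Sunday is Sunday − 6 = Monday.

Monday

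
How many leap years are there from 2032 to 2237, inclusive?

50

Multiples of 4 in [2032,2237]: 52.
Of those, multiples of 100: 2 (not leap unless ÷400).
Multiples of 400: 0.
Leap years = 52 − 2 + 0 = 50.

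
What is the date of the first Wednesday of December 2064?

December 1, 2064 is a Monday.
The first Wednesday is therefore December 3 (2 days later).

December 3, 2064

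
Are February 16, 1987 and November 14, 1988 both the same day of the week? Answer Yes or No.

From Feb 16, 1987 to Nov 14, 1988 is 637 days.
637 mod 7 = 0, so they are the same weekday.
(Feb 16, 1987 is a Monday; Nov 14, 1988 is a Monday.)

Yes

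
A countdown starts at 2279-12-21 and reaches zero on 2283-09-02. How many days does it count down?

Dec 21, 2279 → Dec 21, 2280: 366 days (Feb 29, 2280 is in that span).
Dec 21, 2280 → Dec 21, 2281: 365 days.
Dec 21, 2281 → Dec 21, 2282: 365 days.
Dec 21, 2282 → Jan 21, 2283: 31 days (December has 31).
Jan 21, 2283 → Feb 21, 2283: 31 days (January has 31).
Feb 21, 2283 → Mar 21, 2283: 28 days (February has 28).
Mar 21, 2283 → Apr 21, 2283: 31 days (March has 31).
Apr 21, 2283 → May 21, 2283: 30 days (April has 30).
May 21, 2283 → Jun 21, 2283: 31 days (May has 31).
Jun 21, 2283 → Jul 21, 2283: 30 days (June has 30).
Jul 21, 2283 → Aug 21, 2283: 31 days (July has 31).
Aug 21, 2283 → Sep 2, 2283: 12 days.
Total: 1351 days.

1351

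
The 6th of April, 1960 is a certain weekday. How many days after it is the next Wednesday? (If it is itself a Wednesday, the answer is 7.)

7

Apr 6, 1960 is a Wednesday.
From Wednesday to the next Wednesday is 7 days.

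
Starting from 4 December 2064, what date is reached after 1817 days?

+365 (one year) → Dec 4, 2065 (1452 left).
+365 (one year) → Dec 4, 2066 (1087 left).
+365 (one year) → Dec 4, 2067 (722 left).
+366 (one year; includes Feb 29, 2068) → Dec 4, 2068 (356 left).
Dec has 31 days: +28 → Jan 1, 2069 (328 left).
Jan has 31 days: +31 → Feb 1, 2069 (297 left).
Feb has 28 days: +28 → Mar 1, 2069 (269 left).
Mar has 31 days: +31 → Apr 1, 2069 (238 left).
Apr has 30 days: +30 → May 1, 2069 (208 left).
May has 31 days: +31 → Jun 1, 2069 (177 left).
Jun has 30 days: +30 → Jul 1, 2069 (147 left).
Jul has 31 days: +31 → Aug 1, 2069 (116 left).
Aug has 31 days: +31 → Sep 1, 2069 (85 left).
Sep has 30 days: +30 → Oct 1, 2069 (55 left).
Oct has 31 days: +31 → Nov 1, 2069 (24 left).
+24 → Nov 25, 2069.

November 25, 2069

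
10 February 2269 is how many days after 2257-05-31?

May 31, 2257 → May 31, 2258: 365 days.
May 31, 2258 → May 31, 2259: 365 days.
May 31, 2259 → May 31, 2260: 366 days (Feb 29, 2260 is in that span).
May 31, 2260 → May 31, 2261: 365 days.
May 31, 2261 → May 31, 2262: 365 days.
May 31, 2262 → May 31, 2263: 365 days.
May 31, 2263 → May 31, 2264: 366 days (Feb 29, 2264 is in that span).
May 31, 2264 → May 31, 2265: 365 days.
May 31, 2265 → May 31, 2266: 365 days.
May 31, 2266 → May 31, 2267: 365 days.
May 31, 2267 → May 31, 2268: 366 days (Feb 29, 2268 is in that span).
May 31, 2268 → Jun 30, 2268: 30 days (May has 31).
Jun 30, 2268 → Jul 30, 2268: 30 days (June has 30).
Jul 30, 2268 → Aug 30, 2268: 31 days (July has 31).
Aug 30, 2268 → Sep 30, 2268: 31 days (August has 31).
Sep 30, 2268 → Oct 30, 2268: 30 days (September has 30).
Oct 30, 2268 → Nov 30, 2268: 31 days (October has 31).
Nov 30, 2268 → Dec 30, 2268: 30 days (November has 30).
Dec 30, 2268 → Jan 30, 2269: 31 days (December has 31).
Jan 30, 2269 → Feb 10, 2269: 11 days.
Total: 4273 days.

4273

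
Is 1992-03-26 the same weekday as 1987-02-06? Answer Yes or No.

From Feb 6, 1987 to Mar 26, 1992 is 1875 days.
1875 mod 7 = 6, so they are different weekdays.
(Feb 6, 1987 is a Friday; Mar 26, 1992 is a Thursday.)

No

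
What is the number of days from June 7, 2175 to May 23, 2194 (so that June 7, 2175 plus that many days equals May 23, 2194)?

Jun 7, 2175 → Jun 7, 2176: 366 days (Feb 29, 2176 is in that span).
Jun 7, 2176 → Jun 7, 2177: 365 days.
Jun 7, 2177 → Jun 7, 2178: 365 days.
Jun 7, 2178 → Jun 7, 2179: 365 days.
Jun 7, 2179 → Jun 7, 2180: 366 days (Feb 29, 2180 is in that span).
Jun 7, 2180 → Jun 7, 2181: 365 days.
Jun 7, 2181 → Jun 7, 2182: 365 days.
Jun 7, 2182 → Jun 7, 2183: 365 days.
Jun 7, 2183 → Jun 7, 2184: 366 days (Feb 29, 2184 is in that span).
Jun 7, 2184 → Jun 7, 2185: 365 days.
Jun 7, 2185 → Jun 7, 2186: 365 days.
Jun 7, 2186 → Jun 7, 2187: 365 days.
Jun 7, 2187 → Jun 7, 2188: 366 days (Feb 29, 2188 is in that span).
Jun 7, 2188 → Jun 7, 2189: 365 days.
Jun 7, 2189 → Jun 7, 2190: 365 days.
Jun 7, 2190 → Jun 7, 2191: 365 days.
Jun 7, 2191 → Jun 7, 2192: 366 days (Feb 29, 2192 is in that span).
Jun 7, 2192 → Jun 7, 2193: 365 days.
Jun 7, 2193 → Jul 7, 2193: 30 days (June has 30).
Jul 7, 2193 → Aug 7, 2193: 31 days (July has 31).
Aug 7, 2193 → Sep 7, 2193: 31 days (August has 31).
Sep 7, 2193 → Oct 7, 2193: 30 days (September has 30).
Oct 7, 2193 → Nov 7, 2193: 31 days (October has 31).
Nov 7, 2193 → Dec 7, 2193: 30 days (November has 30).
Dec 7, 2193 → Jan 7, 2194: 31 days (December has 31).
Jan 7, 2194 → Feb 7, 2194: 31 days (January has 31).
Feb 7, 2194 → Mar 7, 2194: 28 days (February has 28).
Mar 7, 2194 → Apr 7, 2194: 31 days (March has 31).
Apr 7, 2194 → May 7, 2194: 30 days (April has 30).
May 7, 2194 → May 23, 2194: 16 days.
Total: 6925 days.

6925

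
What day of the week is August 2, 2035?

Doomsday rule: the anchor day for the 2000s is Tuesday. For year 35: 35÷12 = 2 r 11, and 11÷4 = 2, so 2+11+2 = 15.
Tuesday + 15 ≡ Wednesday — that's 2035's doomsday.
In August the doomsday date is Aug 8.
Aug 2 is 6 days before Aug 8; 6 mod 7 = 6, so Wednesday − 6 = Thursday.

Thursday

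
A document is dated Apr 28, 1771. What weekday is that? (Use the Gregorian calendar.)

Doomsday rule: the anchor day for the 1700s is Sunday. For year 71: 71÷12 = 5 r 11, and 11÷4 = 2, so 5+11+2 = 18.
Sunday + 18 ≡ Thursday — that's 1771's doomsday.
In April the doomsday date is Apr 4.
Apr 28 is 24 days after Apr 4; 24 mod 7 = 3, so Thursday + 3 = Sunday.

Sunday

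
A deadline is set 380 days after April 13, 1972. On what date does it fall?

April 28, 1973

Apr has 30 days: +18 → May 1, 1972 (362 left).
May has 31 days: +31 → Jun 1, 1972 (331 left).
Jun has 30 days: +30 → Jul 1, 1972 (301 left).
Jul has 31 days: +31 → Aug 1, 1972 (270 left).
Aug has 31 days: +31 → Sep 1, 1972 (239 left).
Sep has 30 days: +30 → Oct 1, 1972 (209 left).
Oct has 31 days: +31 → Nov 1, 1972 (178 left).
Nov has 30 days: +30 → Dec 1, 1972 (148 left).
Dec has 31 days: +31 → Jan 1, 1973 (117 left).
Jan has 31 days: +31 → Feb 1, 1973 (86 left).
Feb has 28 days: +28 → Mar 1, 1973 (58 left).
Mar has 31 days: +31 → Apr 1, 1973 (27 left).
+27 → Apr 28, 1973.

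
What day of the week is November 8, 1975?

January 1, 1975 is a Wednesday.
Jan 1, 1975 → Feb 1, 1975: 31 days (January has 31).
Feb 1, 1975 → Mar 1, 1975: 28 days (February has 28).
Mar 1, 1975 → Apr 1, 1975: 31 days (March has 31).
Apr 1, 1975 → May 1, 1975: 30 days (April has 30).
May 1, 1975 → Jun 1, 1975: 31 days (May has 31).
Jun 1, 1975 → Jul 1, 1975: 30 days (June has 30).
Jul 1, 1975 → Aug 1, 1975: 31 days (July has 31).
Aug 1, 1975 → Sep 1, 1975: 31 days (August has 31).
Sep 1, 1975 → Oct 1, 1975: 30 days (September has 30).
Oct 1, 1975 → Nov 1, 1975: 31 days (October has 31).
Nov 1, 1975 → Nov 8, 1975: 7 days.
Total: 311 days.
311 mod 7 = 3, so Wednesday + 3 = Saturday.

Saturday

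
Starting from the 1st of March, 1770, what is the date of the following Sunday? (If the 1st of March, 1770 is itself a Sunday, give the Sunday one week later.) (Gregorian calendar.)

Mar 1, 1770 is a Thursday.
From Thursday to the next Sunday is 3 days.
Mar 1, 1770 + 3 = Mar 4, 1770.

March 4, 1770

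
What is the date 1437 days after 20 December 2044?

November 26, 2048

+365 (one year) → Dec 20, 2045 (1072 left).
+365 (one year) → Dec 20, 2046 (707 left).
+365 (one year) → Dec 20, 2047 (342 left).
Dec has 31 days: +12 → Jan 1, 2048 (330 left).
Jan has 31 days: +31 → Feb 1, 2048 (299 left).
Feb has 29 days: +29 → Mar 1, 2048 (270 left).
Mar has 31 days: +31 → Apr 1, 2048 (239 left).
Apr has 30 days: +30 → May 1, 2048 (209 left).
May has 31 days: +31 → Jun 1, 2048 (178 left).
Jun has 30 days: +30 → Jul 1, 2048 (148 left).
Jul has 31 days: +31 → Aug 1, 2048 (117 left).
Aug has 31 days: +31 → Sep 1, 2048 (86 left).
Sep has 30 days: +30 → Oct 1, 2048 (56 left).
Oct has 31 days: +31 → Nov 1, 2048 (25 left).
+25 → Nov 26, 2048.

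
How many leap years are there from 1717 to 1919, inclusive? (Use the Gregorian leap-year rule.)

48

Multiples of 4 in [1717,1919]: 50.
Of those, multiples of 100: 2 (not leap unless ÷400).
Multiples of 400: 0.
Leap years = 50 − 2 + 0 = 48.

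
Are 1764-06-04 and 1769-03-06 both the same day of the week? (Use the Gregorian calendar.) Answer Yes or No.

From Jun 4, 1764 to Mar 6, 1769 is 1736 days.
1736 mod 7 = 0, so they are the same weekday.
(Jun 4, 1764 is a Monday; Mar 6, 1769 is a Monday.)

Yes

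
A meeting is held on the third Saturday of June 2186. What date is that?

June 1, 2186 is a Thursday.
The first Saturday is therefore June 3 (2 days later).
The third Saturday is 3 + 2×7 = June 17.

June 17, 2186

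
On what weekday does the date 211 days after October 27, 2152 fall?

Oct 27, 2152 is a Friday.
211 mod 7 = 1, so 211 days after a Friday is Friday + 1 = Saturday.

Saturday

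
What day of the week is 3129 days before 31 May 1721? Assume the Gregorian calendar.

First find the weekday of May 31, 1721. Doomsday rule: the anchor day for the 1700s is Sunday. For year 21: 21÷12 = 1 r 9, and 9÷4 = 2, so 1+9+2 = 12.
Sunday + 12 ≡ Friday — that's 1721's doomsday.
In May the doomsday date is May 9.
May 31 is 22 days after May 9; 22 mod 7 = 1, so Friday + 1 = Saturday.
3129 mod 7 = 0, so 3129 days before a Saturday is Saturday − 0 = Saturday.

Saturday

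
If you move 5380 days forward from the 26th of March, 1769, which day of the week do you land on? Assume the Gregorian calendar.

Thursday

Mar 26, 1769 is a Sunday.
5380 mod 7 = 4, so 5380 days after a Sunday is Sunday + 4 = Thursday.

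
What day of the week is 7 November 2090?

Tuesday

Doomsday rule: the anchor day for the 2000s is Tuesday. For year 90: 90÷12 = 7 r 6, and 6÷4 = 1, so 7+6+1 = 14.
Tuesday + 14 ≡ Tuesday — that's 2090's doomsday.
In November the doomsday date is Nov 7.
Nov 7 is the doomsday itself: Tuesday.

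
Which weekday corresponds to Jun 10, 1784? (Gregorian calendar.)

Doomsday rule: the anchor day for the 1700s is Sunday. For year 84: 84÷12 = 7 r 0, and 0÷4 = 0, so 7+0+0 = 7.
Sunday + 7 ≡ Sunday — that's 1784's doomsday.
In June the doomsday date is Jun 6.
Jun 10 is 4 days after Jun 6; 4 mod 7 = 4, so Sunday + 4 = Thursday.

Thursday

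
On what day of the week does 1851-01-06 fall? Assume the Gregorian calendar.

Monday

Doomsday rule: the anchor day for the 1800s is Friday. For year 51: 51÷12 = 4 r 3, and 3÷4 = 0, so 4+3+0 = 7.
Friday + 7 ≡ Friday — that's 1851's doomsday.
In January the doomsday date is Jan 3 (1851 is not a leap year).
Jan 6 is 3 days after Jan 3; 3 mod 7 = 3, so Friday + 3 = Monday.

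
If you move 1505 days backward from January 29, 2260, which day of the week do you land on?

Jan 29, 2260 is a Sunday.
1505 mod 7 = 0, so 1505 days before a Sunday is Sunday − 0 = Sunday.

Sunday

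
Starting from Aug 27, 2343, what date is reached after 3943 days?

June 13, 2354

+366 (one year; includes Feb 29, 2344) → Aug 27, 2344 (3577 left).
+365 (one year) → Aug 27, 2345 (3212 left).
+365 (one year) → Aug 27, 2346 (2847 left).
+365 (one year) → Aug 27, 2347 (2482 left).
+366 (one year; includes Feb 29, 2348) → Aug 27, 2348 (2116 left).
+365 (one year) → Aug 27, 2349 (1751 left).
+365 (one year) → Aug 27, 2350 (1386 left).
+365 (one year) → Aug 27, 2351 (1021 left).
+366 (one year; includes Feb 29, 2352) → Aug 27, 2352 (655 left).
+365 (one year) → Aug 27, 2353 (290 left).
Aug has 31 days: +5 → Sep 1, 2353 (285 left).
Sep has 30 days: +30 → Oct 1, 2353 (255 left).
Oct has 31 days: +31 → Nov 1, 2353 (224 left).
Nov has 30 days: +30 → Dec 1, 2353 (194 left).
Dec has 31 days: +31 → Jan 1, 2354 (163 left).
Jan has 31 days: +31 → Feb 1, 2354 (132 left).
Feb has 28 days: +28 → Mar 1, 2354 (104 left).
Mar has 31 days: +31 → Apr 1, 2354 (73 left).
Apr has 30 days: +30 → May 1, 2354 (43 left).
May has 31 days: +31 → Jun 1, 2354 (12 left).
+12 → Jun 13, 2354.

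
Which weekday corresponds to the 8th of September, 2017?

Friday

January 1, 2017 is a Sunday.
Jan 1, 2017 → Feb 1, 2017: 31 days (January has 31).
Feb 1, 2017 → Mar 1, 2017: 28 days (February has 28).
Mar 1, 2017 → Apr 1, 2017: 31 days (March has 31).
Apr 1, 2017 → May 1, 2017: 30 days (April has 30).
May 1, 2017 → Jun 1, 2017: 31 days (May has 31).
Jun 1, 2017 → Jul 1, 2017: 30 days (June has 30).
Jul 1, 2017 → Aug 1, 2017: 31 days (July has 31).
Aug 1, 2017 → Sep 1, 2017: 31 days (August has 31).
Sep 1, 2017 → Sep 8, 2017: 7 days.
Total: 250 days.
250 mod 7 = 5, so Sunday + 5 = Friday.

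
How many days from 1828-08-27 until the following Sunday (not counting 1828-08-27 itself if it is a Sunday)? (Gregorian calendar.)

4

Aug 27, 1828 is a Wednesday.
From Wednesday to the next Sunday is 4 days.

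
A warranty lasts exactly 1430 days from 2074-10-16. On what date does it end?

+365 (one year) → Oct 16, 2075 (1065 left).
+366 (one year; includes Feb 29, 2076) → Oct 16, 2076 (699 left).
+365 (one year) → Oct 16, 2077 (334 left).
Oct has 31 days: +16 → Nov 1, 2077 (318 left).
Nov has 30 days: +30 → Dec 1, 2077 (288 left).
Dec has 31 days: +31 → Jan 1, 2078 (257 left).
Jan has 31 days: +31 → Feb 1, 2078 (226 left).
Feb has 28 days: +28 → Mar 1, 2078 (198 left).
Mar has 31 days: +31 → Apr 1, 2078 (167 left).
Apr has 30 days: +30 → May 1, 2078 (137 left).
May has 31 days: +31 → Jun 1, 2078 (106 left).
Jun has 30 days: +30 → Jul 1, 2078 (76 left).
Jul has 31 days: +31 → Aug 1, 2078 (45 left).
Aug has 31 days: +31 → Sep 1, 2078 (14 left).
+14 → Sep 15, 2078.

September 15, 2078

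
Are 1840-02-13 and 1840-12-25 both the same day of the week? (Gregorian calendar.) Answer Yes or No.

From Feb 13, 1840 to Dec 25, 1840 is 316 days.
316 mod 7 = 1, so they are different weekdays.
(Feb 13, 1840 is a Thursday; Dec 25, 1840 is a Friday.)

No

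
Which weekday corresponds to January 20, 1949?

Thursday

January 1, 1949 is a Saturday.
Jan 1, 1949 → Jan 20, 1949: 19 days.
Total: 19 days.
19 mod 7 = 5, so Saturday + 5 = Thursday.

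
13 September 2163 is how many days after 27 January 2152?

Jan 27, 2152 → Jan 27, 2153: 366 days (Feb 29, 2152 is in that span).
Jan 27, 2153 → Jan 27, 2154: 365 days.
Jan 27, 2154 → Jan 27, 2155: 365 days.
Jan 27, 2155 → Jan 27, 2156: 365 days.
Jan 27, 2156 → Jan 27, 2157: 366 days (Feb 29, 2156 is in that span).
Jan 27, 2157 → Jan 27, 2158: 365 days.
Jan 27, 2158 → Jan 27, 2159: 365 days.
Jan 27, 2159 → Jan 27, 2160: 365 days.
Jan 27, 2160 → Jan 27, 2161: 366 days (Feb 29, 2160 is in that span).
Jan 27, 2161 → Jan 27, 2162: 365 days.
Jan 27, 2162 → Jan 27, 2163: 365 days.
Jan 27, 2163 → Feb 27, 2163: 31 days (January has 31).
Feb 27, 2163 → Mar 27, 2163: 28 days (February has 28).
Mar 27, 2163 → Apr 27, 2163: 31 days (March has 31).
Apr 27, 2163 → May 27, 2163: 30 days (April has 30).
May 27, 2163 → Jun 27, 2163: 31 days (May has 31).
Jun 27, 2163 → Jul 27, 2163: 30 days (June has 30).
Jul 27, 2163 → Aug 27, 2163: 31 days (July has 31).
Aug 27, 2163 → Sep 13, 2163: 17 days.
Total: 4247 days.

4247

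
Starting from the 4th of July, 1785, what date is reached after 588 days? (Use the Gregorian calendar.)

February 12, 1787

+365 (one year) → Jul 4, 1786 (223 left).
Jul has 31 days: +28 → Aug 1, 1786 (195 left).
Aug has 31 days: +31 → Sep 1, 1786 (164 left).
Sep has 30 days: +30 → Oct 1, 1786 (134 left).
Oct has 31 days: +31 → Nov 1, 1786 (103 left).
Nov has 30 days: +30 → Dec 1, 1786 (73 left).
Dec has 31 days: +31 → Jan 1, 1787 (42 left).
Jan has 31 days: +31 → Feb 1, 1787 (11 left).
+11 → Feb 12, 1787.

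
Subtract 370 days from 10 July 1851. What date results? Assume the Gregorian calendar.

−10 → Jun 30, 1851 (end of Jun, 30 days; 360 left).
−30 → May 31, 1851 (end of May, 31 days; 330 left).
−31 → Apr 30, 1851 (end of Apr, 30 days; 299 left).
−30 → Mar 31, 1851 (end of Mar, 31 days; 269 left).
−31 → Feb 28, 1851 (end of Feb, 28 days; 238 left).
−28 → Jan 31, 1851 (end of Jan, 31 days; 210 left).
−31 → Dec 31, 1850 (end of Dec, 31 days; 179 left).
−31 → Nov 30, 1850 (end of Nov, 30 days; 148 left).
−30 → Oct 31, 1850 (end of Oct, 31 days; 118 left).
−31 → Sep 30, 1850 (end of Sep, 30 days; 87 left).
−30 → Aug 31, 1850 (end of Aug, 31 days; 57 left).
−31 → Jul 31, 1850 (end of Jul, 31 days; 26 left).
−26 → Jul 5, 1850.

July 5, 1850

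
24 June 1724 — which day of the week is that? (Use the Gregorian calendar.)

Doomsday rule: the anchor day for the 1700s is Sunday. For year 24: 24÷12 = 2 r 0, and 0÷4 = 0, so 2+0+0 = 2.
Sunday + 2 ≡ Tuesday — that's 1724's doomsday.
In June the doomsday date is Jun 6.
Jun 24 is 18 days after Jun 6; 18 mod 7 = 4, so Tuesday + 4 = Saturday.

Saturday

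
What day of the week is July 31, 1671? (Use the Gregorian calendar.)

Friday

Doomsday rule: the anchor day for the 1600s is Tuesday. For year 71: 71÷12 = 5 r 11, and 11÷4 = 2, so 5+11+2 = 18.
Tuesday + 18 ≡ Saturday — that's 1671's doomsday.
In July the doomsday date is Jul 11.
Jul 31 is 20 days after Jul 11; 20 mod 7 = 6, so Saturday + 6 = Friday.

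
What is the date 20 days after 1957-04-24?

Apr has 30 days: +7 → May 1, 1957 (13 left).
+13 → May 14, 1957.

May 14, 1957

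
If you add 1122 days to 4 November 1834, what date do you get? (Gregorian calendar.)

November 30, 1837

+365 (one year) → Nov 4, 1835 (757 left).
+366 (one year; includes Feb 29, 1836) → Nov 4, 1836 (391 left).
Nov has 30 days: +27 → Dec 1, 1836 (364 left).
Dec has 31 days: +31 → Jan 1, 1837 (333 left).
Jan has 31 days: +31 → Feb 1, 1837 (302 left).
Feb has 28 days: +28 → Mar 1, 1837 (274 left).
Mar has 31 days: +31 → Apr 1, 1837 (243 left).
Apr has 30 days: +30 → May 1, 1837 (213 left).
May has 31 days: +31 → Jun 1, 1837 (182 left).
Jun has 30 days: +30 → Jul 1, 1837 (152 left).
Jul has 31 days: +31 → Aug 1, 1837 (121 left).
Aug has 31 days: +31 → Sep 1, 1837 (90 left).
Sep has 30 days: +30 → Oct 1, 1837 (60 left).
Oct has 31 days: +31 → Nov 1, 1837 (29 left).
+29 → Nov 30, 1837.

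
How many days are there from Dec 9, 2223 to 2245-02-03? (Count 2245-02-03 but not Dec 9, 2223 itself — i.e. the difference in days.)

Dec 9, 2223 → Dec 9, 2224: 366 days (Feb 29, 2224 is in that span).
Dec 9, 2224 → Dec 9, 2225: 365 days.
Dec 9, 2225 → Dec 9, 2226: 365 days.
Dec 9, 2226 → Dec 9, 2227: 365 days.
Dec 9, 2227 → Dec 9, 2228: 366 days (Feb 29, 2228 is in that span).
Dec 9, 2228 → Dec 9, 2229: 365 days.
Dec 9, 2229 → Dec 9, 2230: 365 days.
Dec 9, 2230 → Dec 9, 2231: 365 days.
Dec 9, 2231 → Dec 9, 2232: 366 days (Feb 29, 2232 is in that span).
Dec 9, 2232 → Dec 9, 2233: 365 days.
Dec 9, 2233 → Dec 9, 2234: 365 days.
Dec 9, 2234 → Dec 9, 2235: 365 days.
Dec 9, 2235 → Dec 9, 2236: 366 days (Feb 29, 2236 is in that span).
Dec 9, 2236 → Dec 9, 2237: 365 days.
Dec 9, 2237 → Dec 9, 2238: 365 days.
Dec 9, 2238 → Dec 9, 2239: 365 days.
Dec 9, 2239 → Dec 9, 2240: 366 days (Feb 29, 2240 is in that span).
Dec 9, 2240 → Dec 9, 2241: 365 days.
Dec 9, 2241 → Dec 9, 2242: 365 days.
Dec 9, 2242 → Dec 9, 2243: 365 days.
Dec 9, 2243 → Dec 9, 2244: 366 days (Feb 29, 2244 is in that span).
Dec 9, 2244 → Jan 9, 2245: 31 days (December has 31).
Jan 9, 2245 → Feb 3, 2245: 25 days.
Total: 7727 days.

7727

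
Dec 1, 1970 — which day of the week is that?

Doomsday rule: the anchor day for the 1900s is Wednesday. For year 70: 70÷12 = 5 r 10, and 10÷4 = 2, so 5+10+2 = 17.
Wednesday + 17 ≡ Saturday — that's 1970's doomsday.
In December the doomsday date is Dec 12.
Dec 1 is 11 days before Dec 12; 11 mod 7 = 4, so Saturday − 4 = Tuesday.

Tuesday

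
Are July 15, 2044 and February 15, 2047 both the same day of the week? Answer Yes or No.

From Jul 15, 2044 to Feb 15, 2047 is 945 days.
945 mod 7 = 0, so they are the same weekday.
(Jul 15, 2044 is a Friday; Feb 15, 2047 is a Friday.)

Yes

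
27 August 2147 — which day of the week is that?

Sunday

Doomsday rule: the anchor day for the 2100s is Sunday. For year 47: 47÷12 = 3 r 11, and 11÷4 = 2, so 3+11+2 = 16.
Sunday + 16 ≡ Tuesday — that's 2147's doomsday.
In August the doomsday date is Aug 8.
Aug 27 is 19 days after Aug 8; 19 mod 7 = 5, so Tuesday + 5 = Sunday.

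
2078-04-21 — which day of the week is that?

Thursday

January 1, 2078 is a Saturday.
Jan 1, 2078 → Feb 1, 2078: 31 days (January has 31).
Feb 1, 2078 → Mar 1, 2078: 28 days (February has 28).
Mar 1, 2078 → Apr 1, 2078: 31 days (March has 31).
Apr 1, 2078 → Apr 21, 2078: 20 days.
Total: 110 days.
110 mod 7 = 5, so Saturday + 5 = Thursday.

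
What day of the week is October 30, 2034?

January 1, 2034 is a Sunday.
Jan 1, 2034 → Feb 1, 2034: 31 days (January has 31).
Feb 1, 2034 → Mar 1, 2034: 28 days (February has 28).
Mar 1, 2034 → Apr 1, 2034: 31 days (March has 31).
Apr 1, 2034 → May 1, 2034: 30 days (April has 30).
May 1, 2034 → Jun 1, 2034: 31 days (May has 31).
Jun 1, 2034 → Jul 1, 2034: 30 days (June has 30).
Jul 1, 2034 → Aug 1, 2034: 31 days (July has 31).
Aug 1, 2034 → Sep 1, 2034: 31 days (August has 31).
Sep 1, 2034 → Oct 1, 2034: 30 days (September has 30).
Oct 1, 2034 → Oct 30, 2034: 29 days.
Total: 302 days.
302 mod 7 = 1, so Sunday + 1 = Monday.

Monday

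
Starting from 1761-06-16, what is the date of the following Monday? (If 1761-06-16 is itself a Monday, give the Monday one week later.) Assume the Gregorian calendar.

June 22, 1761

Jun 16, 1761 is a Tuesday.
From Tuesday to the next Monday is 6 days.
Jun 16, 1761 + 6 = Jun 22, 1761.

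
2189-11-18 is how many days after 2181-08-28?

Aug 28, 2181 → Aug 28, 2182: 365 days.
Aug 28, 2182 → Aug 28, 2183: 365 days.
Aug 28, 2183 → Aug 28, 2184: 366 days (Feb 29, 2184 is in that span).
Aug 28, 2184 → Aug 28, 2185: 365 days.
Aug 28, 2185 → Aug 28, 2186: 365 days.
Aug 28, 2186 → Aug 28, 2187: 365 days.
Aug 28, 2187 → Aug 28, 2188: 366 days (Feb 29, 2188 is in that span).
Aug 28, 2188 → Aug 28, 2189: 365 days.
Aug 28, 2189 → Sep 28, 2189: 31 days (August has 31).
Sep 28, 2189 → Oct 28, 2189: 30 days (September has 30).
Oct 28, 2189 → Nov 18, 2189: 21 days.
Total: 3004 days.

3004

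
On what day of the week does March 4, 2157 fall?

Friday

Doomsday rule: the anchor day for the 2100s is Sunday. For year 57: 57÷12 = 4 r 9, and 9÷4 = 2, so 4+9+2 = 15.
Sunday + 15 ≡ Monday — that's 2157's doomsday.
In March the doomsday date is Mar 14.
Mar 4 is 10 days before Mar 14; 10 mod 7 = 3, so Monday − 3 = Friday.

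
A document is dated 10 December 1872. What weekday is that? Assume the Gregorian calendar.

Tuesday

Doomsday rule: the anchor day for the 1800s is Friday. For year 72: 72÷12 = 6 r 0, and 0÷4 = 0, so 6+0+0 = 6.
Friday + 6 ≡ Thursday — that's 1872's doomsday.
In December the doomsday date is Dec 12.
Dec 10 is 2 days before Dec 12; 2 mod 7 = 2, so Thursday − 2 = Tuesday.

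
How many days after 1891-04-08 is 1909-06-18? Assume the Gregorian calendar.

Apr 8, 1891 → Apr 8, 1892: 366 days (Feb 29, 1892 is in that span).
Apr 8, 1892 → Apr 8, 1893: 365 days.
Apr 8, 1893 → Apr 8, 1894: 365 days.
Apr 8, 1894 → Apr 8, 1895: 365 days.
Apr 8, 1895 → Apr 8, 1896: 366 days (Feb 29, 1896 is in that span).
Apr 8, 1896 → Apr 8, 1897: 365 days.
Apr 8, 1897 → Apr 8, 1898: 365 days.
Apr 8, 1898 → Apr 8, 1899: 365 days.
Apr 8, 1899 → Apr 8, 1900: 365 days.
Apr 8, 1900 → Apr 8, 1901: 365 days.
Apr 8, 1901 → Apr 8, 1902: 365 days.
Apr 8, 1902 → Apr 8, 1903: 365 days.
Apr 8, 1903 → Apr 8, 1904: 366 days (Feb 29, 1904 is in that span).
Apr 8, 1904 → Apr 8, 1905: 365 days.
Apr 8, 1905 → Apr 8, 1906: 365 days.
Apr 8, 1906 → Apr 8, 1907: 365 days.
Apr 8, 1907 → Apr 8, 1908: 366 days (Feb 29, 1908 is in that span).
Apr 8, 1908 → Apr 8, 1909: 365 days.
Apr 8, 1909 → May 8, 1909: 30 days (April has 30).
May 8, 1909 → Jun 8, 1909: 31 days (May has 31).
Jun 8, 1909 → Jun 18, 1909: 10 days.
Total: 6645 days.

6645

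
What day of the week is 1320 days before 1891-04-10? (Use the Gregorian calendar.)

First find the weekday of Apr 10, 1891. Doomsday rule: the anchor day for the 1800s is Friday. For year 91: 91÷12 = 7 r 7, and 7÷4 = 1, so 7+7+1 = 15.
Friday + 15 ≡ Saturday — that's 1891's doomsday.
In April the doomsday date is Apr 4.
Apr 10 is 6 days after Apr 4; 6 mod 7 = 6, so Saturday + 6 = Friday.
1320 mod 7 = 4, so 1320 days before a Friday is Friday − 4 = Monday.

Monday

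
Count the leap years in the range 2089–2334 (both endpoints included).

Multiples of 4 in [2089,2334]: 61.
Of those, multiples of 100: 3 (not leap unless ÷400).
Multiples of 400: 0.
Leap years = 61 − 3 + 0 = 58.

58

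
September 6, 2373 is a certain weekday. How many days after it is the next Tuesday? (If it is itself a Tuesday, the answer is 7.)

Sep 6, 2373 is a Thursday.
From Thursday to the next Tuesday is 5 days.

5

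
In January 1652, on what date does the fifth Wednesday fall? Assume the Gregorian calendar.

January 31, 1652

January 1, 1652 is a Monday.
The first Wednesday is therefore January 3 (2 days later).
The fifth Wednesday is 3 + 4×7 = January 31.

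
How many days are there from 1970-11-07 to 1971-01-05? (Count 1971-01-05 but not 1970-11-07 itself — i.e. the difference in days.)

59

Nov 7, 1970 → Dec 7, 1970: 30 days (November has 30).
Dec 7, 1970 → Jan 5, 1971: 29 days.
Total: 59 days.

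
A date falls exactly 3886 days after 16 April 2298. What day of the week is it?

Apr 16, 2298 is a Saturday.
3886 mod 7 = 1, so 3886 days after a Saturday is Saturday + 1 = Sunday.

Sunday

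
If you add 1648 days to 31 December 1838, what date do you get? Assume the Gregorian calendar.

+365 (one year) → Dec 31, 1839 (1283 left).
+366 (one year; includes Feb 29, 1840) → Dec 31, 1840 (917 left).
+365 (one year) → Dec 31, 1841 (552 left).
+365 (one year) → Dec 31, 1842 (187 left).
Dec has 31 days: +1 → Jan 1, 1843 (186 left).
Jan has 31 days: +31 → Feb 1, 1843 (155 left).
Feb has 28 days: +28 → Mar 1, 1843 (127 left).
Mar has 31 days: +31 → Apr 1, 1843 (96 left).
Apr has 30 days: +30 → May 1, 1843 (66 left).
May has 31 days: +31 → Jun 1, 1843 (35 left).
Jun has 30 days: +30 → Jul 1, 1843 (5 left).
+5 → Jul 6, 1843.

July 6, 1843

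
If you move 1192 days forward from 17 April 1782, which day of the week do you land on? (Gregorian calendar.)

First find the weekday of Apr 17, 1782. Doomsday rule: the anchor day for the 1700s is Sunday. For year 82: 82÷12 = 6 r 10, and 10÷4 = 2, so 6+10+2 = 18.
Sunday + 18 ≡ Thursday — that's 1782's doomsday.
In April the doomsday date is Apr 4.
Apr 17 is 13 days after Apr 4; 13 mod 7 = 6, so Thursday + 6 = Wednesday.
1192 mod 7 = 2, so 1192 days after a Wednesday is Wednesday + 2 = Friday.

Friday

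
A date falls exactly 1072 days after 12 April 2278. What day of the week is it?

Saturday

First find the weekday of Apr 12, 2278. Doomsday rule: the anchor day for the 2200s is Friday. For year 78: 78÷12 = 6 r 6, and 6÷4 = 1, so 6+6+1 = 13.
Friday + 13 ≡ Thursday — that's 2278's doomsday.
In April the doomsday date is Apr 4.
Apr 12 is 8 days after Apr 4; 8 mod 7 = 1, so Thursday + 1 = Friday.
1072 mod 7 = 1, so 1072 days after a Friday is Friday + 1 = Saturday.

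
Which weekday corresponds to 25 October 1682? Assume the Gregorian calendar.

Doomsday rule: the anchor day for the 1600s is Tuesday. For year 82: 82÷12 = 6 r 10, and 10÷4 = 2, so 6+10+2 = 18.
Tuesday + 18 ≡ Saturday — that's 1682's doomsday.
In October the doomsday date is Oct 10.
Oct 25 is 15 days after Oct 10; 15 mod 7 = 1, so Saturday + 1 = Sunday.

Sunday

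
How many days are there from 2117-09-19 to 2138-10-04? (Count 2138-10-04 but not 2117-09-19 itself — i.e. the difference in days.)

7685

Sep 19, 2117 → Sep 19, 2118: 365 days.
Sep 19, 2118 → Sep 19, 2119: 365 days.
Sep 19, 2119 → Sep 19, 2120: 366 days (Feb 29, 2120 is in that span).
Sep 19, 2120 → Sep 19, 2121: 365 days.
Sep 19, 2121 → Sep 19, 2122: 365 days.
Sep 19, 2122 → Sep 19, 2123: 365 days.
Sep 19, 2123 → Sep 19, 2124: 366 days (Feb 29, 2124 is in that span).
Sep 19, 2124 → Sep 19, 2125: 365 days.
Sep 19, 2125 → Sep 19, 2126: 365 days.
Sep 19, 2126 → Sep 19, 2127: 365 days.
Sep 19, 2127 → Sep 19, 2128: 366 days (Feb 29, 2128 is in that span).
Sep 19, 2128 → Sep 19, 2129: 365 days.
Sep 19, 2129 → Sep 19, 2130: 365 days.
Sep 19, 2130 → Sep 19, 2131: 365 days.
Sep 19, 2131 → Sep 19, 2132: 366 days (Feb 29, 2132 is in that span).
Sep 19, 2132 → Sep 19, 2133: 365 days.
Sep 19, 2133 → Sep 19, 2134: 365 days.
Sep 19, 2134 → Sep 19, 2135: 365 days.
Sep 19, 2135 → Sep 19, 2136: 366 days (Feb 29, 2136 is in that span).
Sep 19, 2136 → Sep 19, 2137: 365 days.
Sep 19, 2137 → Oct 19, 2137: 30 days (September has 30).
Oct 19, 2137 → Nov 19, 2137: 31 days (October has 31).
Nov 19, 2137 → Dec 19, 2137: 30 days (November has 30).
Dec 19, 2137 → Jan 19, 2138: 31 days (December has 31).
Jan 19, 2138 → Feb 19, 2138: 31 days (January has 31).
Feb 19, 2138 → Mar 19, 2138: 28 days (February has 28).
Mar 19, 2138 → Apr 19, 2138: 31 days (March has 31).
Apr 19, 2138 → May 19, 2138: 30 days (April has 30).
May 19, 2138 → Jun 19, 2138: 31 days (May has 31).
Jun 19, 2138 → Jul 19, 2138: 30 days (June has 30).
Jul 19, 2138 → Aug 19, 2138: 31 days (July has 31).
Aug 19, 2138 → Sep 19, 2138: 31 days (August has 31).
Sep 19, 2138 → Oct 4, 2138: 15 days.
Total: 7685 days.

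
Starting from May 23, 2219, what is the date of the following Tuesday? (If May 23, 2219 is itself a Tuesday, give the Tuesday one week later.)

May 23, 2219 is a Sunday.
From Sunday to the next Tuesday is 2 days.
May 23, 2219 + 2 = May 25, 2219.

May 25, 2219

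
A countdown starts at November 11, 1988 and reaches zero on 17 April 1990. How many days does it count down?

522

Nov 11, 1988 → Nov 11, 1989: 365 days.
Nov 11, 1989 → Dec 11, 1989: 30 days (November has 30).
Dec 11, 1989 → Jan 11, 1990: 31 days (December has 31).
Jan 11, 1990 → Feb 11, 1990: 31 days (January has 31).
Feb 11, 1990 → Mar 11, 1990: 28 days (February has 28).
Mar 11, 1990 → Apr 11, 1990: 31 days (March has 31).
Apr 11, 1990 → Apr 17, 1990: 6 days.
Total: 522 days.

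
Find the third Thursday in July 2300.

July 1, 2300 is a Sunday.
The first Thursday is therefore July 5 (4 days later).
The third Thursday is 5 + 2×7 = July 19.

July 19, 2300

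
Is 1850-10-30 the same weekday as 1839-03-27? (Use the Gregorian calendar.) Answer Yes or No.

Yes

From Mar 27, 1839 to Oct 30, 1850 is 4235 days.
4235 mod 7 = 0, so they are the same weekday.
(Mar 27, 1839 is a Wednesday; Oct 30, 1850 is a Wednesday.)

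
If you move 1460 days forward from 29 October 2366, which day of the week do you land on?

Oct 29, 2366 is a Saturday.
1460 mod 7 = 4, so 1460 days after a Saturday is Saturday + 4 = Wednesday.

Wednesday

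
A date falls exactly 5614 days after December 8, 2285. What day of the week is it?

First find the weekday of Dec 8, 2285. Doomsday rule: the anchor day for the 2200s is Friday. For year 85: 85÷12 = 7 r 1, and 1÷4 = 0, so 7+1+0 = 8.
Friday + 8 ≡ Saturday — that's 2285's doomsday.
In December the doomsday date is Dec 12.
Dec 8 is 4 days before Dec 12; 4 mod 7 = 4, so Saturday − 4 = Tuesday.
5614 mod 7 = 0, so 5614 days after a Tuesday is Tuesday + 0 = Tuesday.

Tuesday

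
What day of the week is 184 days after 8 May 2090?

First find the weekday of May 8, 2090. Doomsday rule: the anchor day for the 2000s is Tuesday. For year 90: 90÷12 = 7 r 6, and 6÷4 = 1, so 7+6+1 = 14.
Tuesday + 14 ≡ Tuesday — that's 2090's doomsday.
In May the doomsday date is May 9.
May 8 is 1 day before May 9; 1 mod 7 = 1, so Tuesday − 1 = Monday.
184 mod 7 = 2, so 184 days after a Monday is Monday + 2 = Wednesday.

Wednesday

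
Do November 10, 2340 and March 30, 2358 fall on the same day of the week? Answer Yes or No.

From Nov 10, 2340 to Mar 30, 2358 is 6349 days.
6349 mod 7 = 0, so they are the same weekday.
(Nov 10, 2340 is a Sunday; Mar 30, 2358 is a Sunday.)

Yes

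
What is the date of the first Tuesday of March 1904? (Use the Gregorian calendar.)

March 1, 1904

March 1, 1904 is a Tuesday.
The first Tuesday is therefore March 1 (same day).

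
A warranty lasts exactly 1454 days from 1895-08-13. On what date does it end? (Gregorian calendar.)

August 6, 1899

+366 (one year; includes Feb 29, 1896) → Aug 13, 1896 (1088 left).
+365 (one year) → Aug 13, 1897 (723 left).
+365 (one year) → Aug 13, 1898 (358 left).
Aug has 31 days: +19 → Sep 1, 1898 (339 left).
Sep has 30 days: +30 → Oct 1, 1898 (309 left).
Oct has 31 days: +31 → Nov 1, 1898 (278 left).
Nov has 30 days: +30 → Dec 1, 1898 (248 left).
Dec has 31 days: +31 → Jan 1, 1899 (217 left).
Jan has 31 days: +31 → Feb 1, 1899 (186 left).
Feb has 28 days: +28 → Mar 1, 1899 (158 left).
Mar has 31 days: +31 → Apr 1, 1899 (127 left).
Apr has 30 days: +30 → May 1, 1899 (97 left).
May has 31 days: +31 → Jun 1, 1899 (66 left).
Jun has 30 days: +30 → Jul 1, 1899 (36 left).
Jul has 31 days: +31 → Aug 1, 1899 (5 left).
+5 → Aug 6, 1899.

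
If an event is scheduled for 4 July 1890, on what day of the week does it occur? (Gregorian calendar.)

Doomsday rule: the anchor day for the 1800s is Friday. For year 90: 90÷12 = 7 r 6, and 6÷4 = 1, so 7+6+1 = 14.
Friday + 14 ≡ Friday — that's 1890's doomsday.
In July the doomsday date is Jul 11.
Jul 4 is 7 days before Jul 11; 7 mod 7 = 0, so Friday − 0 = Friday.

Friday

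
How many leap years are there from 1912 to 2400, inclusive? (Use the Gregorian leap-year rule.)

Multiples of 4 in [1912,2400]: 123.
Of those, multiples of 100: 5 (not leap unless ÷400).
Multiples of 400: 2.
Leap years = 123 − 5 + 2 = 120.

120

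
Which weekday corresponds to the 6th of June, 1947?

January 1, 1947 is a Wednesday.
Jan 1, 1947 → Feb 1, 1947: 31 days (January has 31).
Feb 1, 1947 → Mar 1, 1947: 28 days (February has 28).
Mar 1, 1947 → Apr 1, 1947: 31 days (March has 31).
Apr 1, 1947 → May 1, 1947: 30 days (April has 30).
May 1, 1947 → Jun 1, 1947: 31 days (May has 31).
Jun 1, 1947 → Jun 6, 1947: 5 days.
Total: 156 days.
156 mod 7 = 2, so Wednesday + 2 = Friday.

Friday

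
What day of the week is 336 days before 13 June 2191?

First find the weekday of Jun 13, 2191. Doomsday rule: the anchor day for the 2100s is Sunday. For year 91: 91÷12 = 7 r 7, and 7÷4 = 1, so 7+7+1 = 15.
Sunday + 15 ≡ Monday — that's 2191's doomsday.
In June the doomsday date is Jun 6.
Jun 13 is 7 days after Jun 6; 7 mod 7 = 0, so Monday + 0 = Monday.
336 mod 7 = 0, so 336 days before a Monday is Monday − 0 = Monday.

Monday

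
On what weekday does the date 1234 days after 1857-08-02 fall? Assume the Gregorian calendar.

Aug 2, 1857 is a Sunday.
1234 mod 7 = 2, so 1234 days after a Sunday is Sunday + 2 = Tuesday.

Tuesday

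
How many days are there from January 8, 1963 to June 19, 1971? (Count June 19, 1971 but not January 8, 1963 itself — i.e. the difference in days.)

3084

Jan 8, 1963 → Jan 8, 1964: 365 days.
Jan 8, 1964 → Jan 8, 1965: 366 days (Feb 29, 1964 is in that span).
Jan 8, 1965 → Jan 8, 1966: 365 days.
Jan 8, 1966 → Jan 8, 1967: 365 days.
Jan 8, 1967 → Jan 8, 1968: 365 days.
Jan 8, 1968 → Jan 8, 1969: 366 days (Feb 29, 1968 is in that span).
Jan 8, 1969 → Jan 8, 1970: 365 days.
Jan 8, 1970 → Jan 8, 1971: 365 days.
Jan 8, 1971 → Feb 8, 1971: 31 days (January has 31).
Feb 8, 1971 → Mar 8, 1971: 28 days (February has 28).
Mar 8, 1971 → Apr 8, 1971: 31 days (March has 31).
Apr 8, 1971 → May 8, 1971: 30 days (April has 30).
May 8, 1971 → Jun 8, 1971: 31 days (May has 31).
Jun 8, 1971 → Jun 19, 1971: 11 days.
Total: 3084 days.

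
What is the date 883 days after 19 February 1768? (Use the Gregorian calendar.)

+366 (one year; includes Feb 29, 1768) → Feb 19, 1769 (517 left).
+365 (one year) → Feb 19, 1770 (152 left).
Feb has 28 days: +10 → Mar 1, 1770 (142 left).
Mar has 31 days: +31 → Apr 1, 1770 (111 left).
Apr has 30 days: +30 → May 1, 1770 (81 left).
May has 31 days: +31 → Jun 1, 1770 (50 left).
Jun has 30 days: +30 → Jul 1, 1770 (20 left).
+20 → Jul 21, 1770.

July 21, 1770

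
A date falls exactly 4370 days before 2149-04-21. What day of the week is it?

First find the weekday of Apr 21, 2149. Doomsday rule: the anchor day for the 2100s is Sunday. For year 49: 49÷12 = 4 r 1, and 1÷4 = 0, so 4+1+0 = 5.
Sunday + 5 ≡ Friday — that's 2149's doomsday.
In April the doomsday date is Apr 4.
Apr 21 is 17 days after Apr 4; 17 mod 7 = 3, so Friday + 3 = Monday.
4370 mod 7 = 2, so 4370 days before a Monday is Monday − 2 = Saturday.

Saturday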